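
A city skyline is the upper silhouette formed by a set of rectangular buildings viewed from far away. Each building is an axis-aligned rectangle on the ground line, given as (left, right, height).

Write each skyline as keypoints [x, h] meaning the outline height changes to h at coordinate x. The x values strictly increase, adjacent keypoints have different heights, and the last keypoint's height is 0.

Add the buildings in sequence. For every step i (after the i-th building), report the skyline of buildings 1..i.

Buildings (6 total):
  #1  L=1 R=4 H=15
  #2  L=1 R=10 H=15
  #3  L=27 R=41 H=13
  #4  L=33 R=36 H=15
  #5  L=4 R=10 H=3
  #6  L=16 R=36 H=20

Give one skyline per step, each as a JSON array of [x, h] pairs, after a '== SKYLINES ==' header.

== SKYLINES ==
[[1,15],[4,0]]
[[1,15],[10,0]]
[[1,15],[10,0],[27,13],[41,0]]
[[1,15],[10,0],[27,13],[33,15],[36,13],[41,0]]
[[1,15],[10,0],[27,13],[33,15],[36,13],[41,0]]
[[1,15],[10,0],[16,20],[36,13],[41,0]]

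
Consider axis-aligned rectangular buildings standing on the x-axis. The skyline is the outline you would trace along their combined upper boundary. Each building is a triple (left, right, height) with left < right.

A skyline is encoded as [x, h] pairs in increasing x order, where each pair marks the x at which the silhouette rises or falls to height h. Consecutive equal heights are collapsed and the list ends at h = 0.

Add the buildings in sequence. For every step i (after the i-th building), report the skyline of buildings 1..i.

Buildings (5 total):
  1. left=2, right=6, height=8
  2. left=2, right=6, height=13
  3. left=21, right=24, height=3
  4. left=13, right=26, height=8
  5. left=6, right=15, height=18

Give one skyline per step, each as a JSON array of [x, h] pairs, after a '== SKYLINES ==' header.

== SKYLINES ==
[[2,8],[6,0]]
[[2,13],[6,0]]
[[2,13],[6,0],[21,3],[24,0]]
[[2,13],[6,0],[13,8],[26,0]]
[[2,13],[6,18],[15,8],[26,0]]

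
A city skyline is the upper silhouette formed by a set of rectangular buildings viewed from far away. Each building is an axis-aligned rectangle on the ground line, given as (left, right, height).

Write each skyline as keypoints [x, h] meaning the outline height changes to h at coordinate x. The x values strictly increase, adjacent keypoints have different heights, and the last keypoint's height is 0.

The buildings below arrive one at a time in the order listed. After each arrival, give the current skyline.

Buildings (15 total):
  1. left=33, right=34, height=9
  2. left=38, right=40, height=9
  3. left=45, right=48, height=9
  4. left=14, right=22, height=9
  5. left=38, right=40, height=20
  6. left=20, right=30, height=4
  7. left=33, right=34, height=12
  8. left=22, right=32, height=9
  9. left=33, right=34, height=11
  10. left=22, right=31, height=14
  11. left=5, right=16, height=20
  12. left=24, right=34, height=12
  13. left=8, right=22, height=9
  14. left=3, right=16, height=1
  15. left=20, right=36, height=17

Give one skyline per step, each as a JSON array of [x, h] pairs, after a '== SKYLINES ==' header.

== SKYLINES ==
[[33,9],[34,0]]
[[33,9],[34,0],[38,9],[40,0]]
[[33,9],[34,0],[38,9],[40,0],[45,9],[48,0]]
[[14,9],[22,0],[33,9],[34,0],[38,9],[40,0],[45,9],[48,0]]
[[14,9],[22,0],[33,9],[34,0],[38,20],[40,0],[45,9],[48,0]]
[[14,9],[22,4],[30,0],[33,9],[34,0],[38,20],[40,0],[45,9],[48,0]]
[[14,9],[22,4],[30,0],[33,12],[34,0],[38,20],[40,0],[45,9],[48,0]]
[[14,9],[32,0],[33,12],[34,0],[38,20],[40,0],[45,9],[48,0]]
[[14,9],[32,0],[33,12],[34,0],[38,20],[40,0],[45,9],[48,0]]
[[14,9],[22,14],[31,9],[32,0],[33,12],[34,0],[38,20],[40,0],[45,9],[48,0]]
[[5,20],[16,9],[22,14],[31,9],[32,0],[33,12],[34,0],[38,20],[40,0],[45,9],[48,0]]
[[5,20],[16,9],[22,14],[31,12],[34,0],[38,20],[40,0],[45,9],[48,0]]
[[5,20],[16,9],[22,14],[31,12],[34,0],[38,20],[40,0],[45,9],[48,0]]
[[3,1],[5,20],[16,9],[22,14],[31,12],[34,0],[38,20],[40,0],[45,9],[48,0]]
[[3,1],[5,20],[16,9],[20,17],[36,0],[38,20],[40,0],[45,9],[48,0]]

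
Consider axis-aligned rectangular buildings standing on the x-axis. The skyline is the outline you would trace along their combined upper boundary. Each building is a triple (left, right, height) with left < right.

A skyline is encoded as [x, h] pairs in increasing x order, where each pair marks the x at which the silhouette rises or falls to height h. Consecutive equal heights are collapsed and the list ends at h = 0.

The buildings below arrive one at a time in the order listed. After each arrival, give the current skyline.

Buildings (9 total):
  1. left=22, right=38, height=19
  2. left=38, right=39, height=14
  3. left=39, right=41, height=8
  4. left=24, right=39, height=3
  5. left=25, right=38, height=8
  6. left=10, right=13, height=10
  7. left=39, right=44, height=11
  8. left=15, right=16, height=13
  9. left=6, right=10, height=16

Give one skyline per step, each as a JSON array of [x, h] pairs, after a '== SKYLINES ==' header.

== SKYLINES ==
[[22,19],[38,0]]
[[22,19],[38,14],[39,0]]
[[22,19],[38,14],[39,8],[41,0]]
[[22,19],[38,14],[39,8],[41,0]]
[[22,19],[38,14],[39,8],[41,0]]
[[10,10],[13,0],[22,19],[38,14],[39,8],[41,0]]
[[10,10],[13,0],[22,19],[38,14],[39,11],[44,0]]
[[10,10],[13,0],[15,13],[16,0],[22,19],[38,14],[39,11],[44,0]]
[[6,16],[10,10],[13,0],[15,13],[16,0],[22,19],[38,14],[39,11],[44,0]]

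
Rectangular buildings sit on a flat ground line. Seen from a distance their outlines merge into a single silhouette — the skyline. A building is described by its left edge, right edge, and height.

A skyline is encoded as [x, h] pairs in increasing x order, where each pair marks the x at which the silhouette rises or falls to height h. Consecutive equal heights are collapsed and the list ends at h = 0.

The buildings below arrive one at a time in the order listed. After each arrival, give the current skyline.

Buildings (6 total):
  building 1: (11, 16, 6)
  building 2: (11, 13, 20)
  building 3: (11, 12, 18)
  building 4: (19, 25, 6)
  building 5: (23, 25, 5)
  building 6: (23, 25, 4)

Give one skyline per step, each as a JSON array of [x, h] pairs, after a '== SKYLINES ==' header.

== SKYLINES ==
[[11,6],[16,0]]
[[11,20],[13,6],[16,0]]
[[11,20],[13,6],[16,0]]
[[11,20],[13,6],[16,0],[19,6],[25,0]]
[[11,20],[13,6],[16,0],[19,6],[25,0]]
[[11,20],[13,6],[16,0],[19,6],[25,0]]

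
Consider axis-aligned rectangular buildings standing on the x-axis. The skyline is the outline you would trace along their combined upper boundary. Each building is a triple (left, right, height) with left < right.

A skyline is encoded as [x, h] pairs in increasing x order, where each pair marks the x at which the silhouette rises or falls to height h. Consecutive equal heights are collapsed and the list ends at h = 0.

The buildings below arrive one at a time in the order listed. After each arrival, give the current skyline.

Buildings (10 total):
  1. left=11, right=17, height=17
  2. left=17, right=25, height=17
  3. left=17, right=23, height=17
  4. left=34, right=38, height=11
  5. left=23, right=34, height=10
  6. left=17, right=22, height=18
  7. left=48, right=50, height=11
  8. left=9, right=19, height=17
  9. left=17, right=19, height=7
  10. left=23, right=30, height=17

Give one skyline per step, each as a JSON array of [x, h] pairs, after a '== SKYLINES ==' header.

== SKYLINES ==
[[11,17],[17,0]]
[[11,17],[25,0]]
[[11,17],[25,0]]
[[11,17],[25,0],[34,11],[38,0]]
[[11,17],[25,10],[34,11],[38,0]]
[[11,17],[17,18],[22,17],[25,10],[34,11],[38,0]]
[[11,17],[17,18],[22,17],[25,10],[34,11],[38,0],[48,11],[50,0]]
[[9,17],[17,18],[22,17],[25,10],[34,11],[38,0],[48,11],[50,0]]
[[9,17],[17,18],[22,17],[25,10],[34,11],[38,0],[48,11],[50,0]]
[[9,17],[17,18],[22,17],[30,10],[34,11],[38,0],[48,11],[50,0]]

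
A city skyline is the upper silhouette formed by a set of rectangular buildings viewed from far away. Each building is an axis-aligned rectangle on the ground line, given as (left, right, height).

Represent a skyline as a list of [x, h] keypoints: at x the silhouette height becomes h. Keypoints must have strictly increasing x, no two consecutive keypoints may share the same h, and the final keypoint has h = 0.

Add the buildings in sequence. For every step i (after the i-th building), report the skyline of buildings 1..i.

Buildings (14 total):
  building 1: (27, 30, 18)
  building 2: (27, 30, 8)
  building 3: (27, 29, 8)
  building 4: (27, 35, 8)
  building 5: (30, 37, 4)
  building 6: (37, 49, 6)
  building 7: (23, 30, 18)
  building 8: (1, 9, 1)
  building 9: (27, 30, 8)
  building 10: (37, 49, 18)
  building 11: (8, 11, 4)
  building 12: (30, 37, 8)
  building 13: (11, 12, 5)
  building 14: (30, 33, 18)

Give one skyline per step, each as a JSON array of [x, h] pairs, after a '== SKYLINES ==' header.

== SKYLINES ==
[[27,18],[30,0]]
[[27,18],[30,0]]
[[27,18],[30,0]]
[[27,18],[30,8],[35,0]]
[[27,18],[30,8],[35,4],[37,0]]
[[27,18],[30,8],[35,4],[37,6],[49,0]]
[[23,18],[30,8],[35,4],[37,6],[49,0]]
[[1,1],[9,0],[23,18],[30,8],[35,4],[37,6],[49,0]]
[[1,1],[9,0],[23,18],[30,8],[35,4],[37,6],[49,0]]
[[1,1],[9,0],[23,18],[30,8],[35,4],[37,18],[49,0]]
[[1,1],[8,4],[11,0],[23,18],[30,8],[35,4],[37,18],[49,0]]
[[1,1],[8,4],[11,0],[23,18],[30,8],[37,18],[49,0]]
[[1,1],[8,4],[11,5],[12,0],[23,18],[30,8],[37,18],[49,0]]
[[1,1],[8,4],[11,5],[12,0],[23,18],[33,8],[37,18],[49,0]]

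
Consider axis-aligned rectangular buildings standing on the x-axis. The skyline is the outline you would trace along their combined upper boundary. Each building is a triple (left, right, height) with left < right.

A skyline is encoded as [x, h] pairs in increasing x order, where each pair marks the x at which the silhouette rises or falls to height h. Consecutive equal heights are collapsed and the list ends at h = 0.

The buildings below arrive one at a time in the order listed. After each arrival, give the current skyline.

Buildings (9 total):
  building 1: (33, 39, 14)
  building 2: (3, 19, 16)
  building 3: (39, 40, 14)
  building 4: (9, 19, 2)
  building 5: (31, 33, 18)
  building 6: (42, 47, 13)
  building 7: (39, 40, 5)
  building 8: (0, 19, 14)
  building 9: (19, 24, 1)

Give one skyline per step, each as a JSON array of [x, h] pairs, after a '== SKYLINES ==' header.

== SKYLINES ==
[[33,14],[39,0]]
[[3,16],[19,0],[33,14],[39,0]]
[[3,16],[19,0],[33,14],[40,0]]
[[3,16],[19,0],[33,14],[40,0]]
[[3,16],[19,0],[31,18],[33,14],[40,0]]
[[3,16],[19,0],[31,18],[33,14],[40,0],[42,13],[47,0]]
[[3,16],[19,0],[31,18],[33,14],[40,0],[42,13],[47,0]]
[[0,14],[3,16],[19,0],[31,18],[33,14],[40,0],[42,13],[47,0]]
[[0,14],[3,16],[19,1],[24,0],[31,18],[33,14],[40,0],[42,13],[47,0]]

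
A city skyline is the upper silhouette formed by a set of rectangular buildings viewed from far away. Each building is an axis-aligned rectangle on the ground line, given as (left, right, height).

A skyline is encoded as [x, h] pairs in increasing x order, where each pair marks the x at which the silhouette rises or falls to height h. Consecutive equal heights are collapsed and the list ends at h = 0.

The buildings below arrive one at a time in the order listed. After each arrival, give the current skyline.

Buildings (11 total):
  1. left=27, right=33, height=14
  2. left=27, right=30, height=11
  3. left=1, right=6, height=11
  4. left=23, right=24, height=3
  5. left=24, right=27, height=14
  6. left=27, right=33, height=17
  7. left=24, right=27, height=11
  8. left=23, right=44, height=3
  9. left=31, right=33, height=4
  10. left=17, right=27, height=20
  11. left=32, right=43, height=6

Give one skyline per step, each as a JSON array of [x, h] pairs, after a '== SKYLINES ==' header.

== SKYLINES ==
[[27,14],[33,0]]
[[27,14],[33,0]]
[[1,11],[6,0],[27,14],[33,0]]
[[1,11],[6,0],[23,3],[24,0],[27,14],[33,0]]
[[1,11],[6,0],[23,3],[24,14],[33,0]]
[[1,11],[6,0],[23,3],[24,14],[27,17],[33,0]]
[[1,11],[6,0],[23,3],[24,14],[27,17],[33,0]]
[[1,11],[6,0],[23,3],[24,14],[27,17],[33,3],[44,0]]
[[1,11],[6,0],[23,3],[24,14],[27,17],[33,3],[44,0]]
[[1,11],[6,0],[17,20],[27,17],[33,3],[44,0]]
[[1,11],[6,0],[17,20],[27,17],[33,6],[43,3],[44,0]]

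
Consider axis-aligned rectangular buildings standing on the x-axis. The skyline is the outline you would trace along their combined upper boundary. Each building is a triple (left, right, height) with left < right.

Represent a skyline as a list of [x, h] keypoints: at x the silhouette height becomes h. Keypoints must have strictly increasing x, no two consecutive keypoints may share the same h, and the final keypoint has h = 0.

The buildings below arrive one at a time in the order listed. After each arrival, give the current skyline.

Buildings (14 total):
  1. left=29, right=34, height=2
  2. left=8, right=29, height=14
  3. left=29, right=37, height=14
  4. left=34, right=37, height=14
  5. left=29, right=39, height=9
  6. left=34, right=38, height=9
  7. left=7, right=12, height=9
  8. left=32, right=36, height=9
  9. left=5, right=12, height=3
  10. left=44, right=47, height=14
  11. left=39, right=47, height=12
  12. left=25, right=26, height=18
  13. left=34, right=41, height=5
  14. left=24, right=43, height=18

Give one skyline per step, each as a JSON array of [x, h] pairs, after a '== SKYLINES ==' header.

== SKYLINES ==
[[29,2],[34,0]]
[[8,14],[29,2],[34,0]]
[[8,14],[37,0]]
[[8,14],[37,0]]
[[8,14],[37,9],[39,0]]
[[8,14],[37,9],[39,0]]
[[7,9],[8,14],[37,9],[39,0]]
[[7,9],[8,14],[37,9],[39,0]]
[[5,3],[7,9],[8,14],[37,9],[39,0]]
[[5,3],[7,9],[8,14],[37,9],[39,0],[44,14],[47,0]]
[[5,3],[7,9],[8,14],[37,9],[39,12],[44,14],[47,0]]
[[5,3],[7,9],[8,14],[25,18],[26,14],[37,9],[39,12],[44,14],[47,0]]
[[5,3],[7,9],[8,14],[25,18],[26,14],[37,9],[39,12],[44,14],[47,0]]
[[5,3],[7,9],[8,14],[24,18],[43,12],[44,14],[47,0]]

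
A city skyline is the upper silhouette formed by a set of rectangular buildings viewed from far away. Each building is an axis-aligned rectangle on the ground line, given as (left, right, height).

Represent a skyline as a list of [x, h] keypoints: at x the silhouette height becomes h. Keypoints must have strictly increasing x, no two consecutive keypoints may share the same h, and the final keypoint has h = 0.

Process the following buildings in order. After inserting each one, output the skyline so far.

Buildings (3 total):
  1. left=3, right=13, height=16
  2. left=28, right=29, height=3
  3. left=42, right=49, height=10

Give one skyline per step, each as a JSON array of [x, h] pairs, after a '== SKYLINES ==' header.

== SKYLINES ==
[[3,16],[13,0]]
[[3,16],[13,0],[28,3],[29,0]]
[[3,16],[13,0],[28,3],[29,0],[42,10],[49,0]]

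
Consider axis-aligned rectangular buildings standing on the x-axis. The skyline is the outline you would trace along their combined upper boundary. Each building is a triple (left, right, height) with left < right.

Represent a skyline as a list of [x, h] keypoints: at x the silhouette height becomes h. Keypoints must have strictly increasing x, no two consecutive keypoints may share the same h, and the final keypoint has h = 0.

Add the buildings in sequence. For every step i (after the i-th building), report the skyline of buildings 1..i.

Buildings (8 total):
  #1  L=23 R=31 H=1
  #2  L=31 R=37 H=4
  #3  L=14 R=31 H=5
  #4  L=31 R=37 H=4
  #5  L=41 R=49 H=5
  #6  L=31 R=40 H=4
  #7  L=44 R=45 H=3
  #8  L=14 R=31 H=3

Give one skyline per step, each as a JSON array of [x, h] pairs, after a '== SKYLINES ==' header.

== SKYLINES ==
[[23,1],[31,0]]
[[23,1],[31,4],[37,0]]
[[14,5],[31,4],[37,0]]
[[14,5],[31,4],[37,0]]
[[14,5],[31,4],[37,0],[41,5],[49,0]]
[[14,5],[31,4],[40,0],[41,5],[49,0]]
[[14,5],[31,4],[40,0],[41,5],[49,0]]
[[14,5],[31,4],[40,0],[41,5],[49,0]]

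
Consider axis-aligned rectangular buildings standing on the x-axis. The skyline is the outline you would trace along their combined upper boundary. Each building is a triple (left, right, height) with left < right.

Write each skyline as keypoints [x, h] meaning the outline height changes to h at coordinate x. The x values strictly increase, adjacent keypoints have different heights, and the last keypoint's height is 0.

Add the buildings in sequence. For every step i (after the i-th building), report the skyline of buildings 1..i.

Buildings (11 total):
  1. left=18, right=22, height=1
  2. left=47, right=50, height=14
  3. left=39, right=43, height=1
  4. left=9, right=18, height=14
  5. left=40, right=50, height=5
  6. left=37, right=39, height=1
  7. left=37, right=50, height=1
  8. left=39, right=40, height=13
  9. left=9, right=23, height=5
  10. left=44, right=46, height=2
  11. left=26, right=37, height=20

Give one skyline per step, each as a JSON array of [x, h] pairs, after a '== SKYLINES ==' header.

== SKYLINES ==
[[18,1],[22,0]]
[[18,1],[22,0],[47,14],[50,0]]
[[18,1],[22,0],[39,1],[43,0],[47,14],[50,0]]
[[9,14],[18,1],[22,0],[39,1],[43,0],[47,14],[50,0]]
[[9,14],[18,1],[22,0],[39,1],[40,5],[47,14],[50,0]]
[[9,14],[18,1],[22,0],[37,1],[40,5],[47,14],[50,0]]
[[9,14],[18,1],[22,0],[37,1],[40,5],[47,14],[50,0]]
[[9,14],[18,1],[22,0],[37,1],[39,13],[40,5],[47,14],[50,0]]
[[9,14],[18,5],[23,0],[37,1],[39,13],[40,5],[47,14],[50,0]]
[[9,14],[18,5],[23,0],[37,1],[39,13],[40,5],[47,14],[50,0]]
[[9,14],[18,5],[23,0],[26,20],[37,1],[39,13],[40,5],[47,14],[50,0]]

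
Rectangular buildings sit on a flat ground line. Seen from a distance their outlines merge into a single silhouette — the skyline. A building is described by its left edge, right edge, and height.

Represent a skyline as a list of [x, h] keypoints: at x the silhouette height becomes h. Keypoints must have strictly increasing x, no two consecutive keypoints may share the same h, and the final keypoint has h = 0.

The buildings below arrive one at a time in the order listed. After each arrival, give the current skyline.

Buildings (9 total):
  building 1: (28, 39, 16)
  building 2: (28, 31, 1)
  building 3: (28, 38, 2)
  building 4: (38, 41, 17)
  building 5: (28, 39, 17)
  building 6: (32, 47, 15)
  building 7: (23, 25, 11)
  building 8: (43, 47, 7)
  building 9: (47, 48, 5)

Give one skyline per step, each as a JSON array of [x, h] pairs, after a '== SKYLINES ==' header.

== SKYLINES ==
[[28,16],[39,0]]
[[28,16],[39,0]]
[[28,16],[39,0]]
[[28,16],[38,17],[41,0]]
[[28,17],[41,0]]
[[28,17],[41,15],[47,0]]
[[23,11],[25,0],[28,17],[41,15],[47,0]]
[[23,11],[25,0],[28,17],[41,15],[47,0]]
[[23,11],[25,0],[28,17],[41,15],[47,5],[48,0]]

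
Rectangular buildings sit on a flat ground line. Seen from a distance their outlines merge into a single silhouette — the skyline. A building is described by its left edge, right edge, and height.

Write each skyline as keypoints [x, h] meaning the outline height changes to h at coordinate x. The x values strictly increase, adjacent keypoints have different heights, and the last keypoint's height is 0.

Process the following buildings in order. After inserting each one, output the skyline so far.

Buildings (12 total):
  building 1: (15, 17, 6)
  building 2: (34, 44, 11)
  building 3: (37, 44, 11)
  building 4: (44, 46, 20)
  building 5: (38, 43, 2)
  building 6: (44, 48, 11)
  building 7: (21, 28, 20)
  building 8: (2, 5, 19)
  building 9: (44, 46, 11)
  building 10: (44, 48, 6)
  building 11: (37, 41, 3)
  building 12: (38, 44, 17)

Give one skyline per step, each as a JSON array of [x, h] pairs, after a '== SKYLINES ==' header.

== SKYLINES ==
[[15,6],[17,0]]
[[15,6],[17,0],[34,11],[44,0]]
[[15,6],[17,0],[34,11],[44,0]]
[[15,6],[17,0],[34,11],[44,20],[46,0]]
[[15,6],[17,0],[34,11],[44,20],[46,0]]
[[15,6],[17,0],[34,11],[44,20],[46,11],[48,0]]
[[15,6],[17,0],[21,20],[28,0],[34,11],[44,20],[46,11],[48,0]]
[[2,19],[5,0],[15,6],[17,0],[21,20],[28,0],[34,11],[44,20],[46,11],[48,0]]
[[2,19],[5,0],[15,6],[17,0],[21,20],[28,0],[34,11],[44,20],[46,11],[48,0]]
[[2,19],[5,0],[15,6],[17,0],[21,20],[28,0],[34,11],[44,20],[46,11],[48,0]]
[[2,19],[5,0],[15,6],[17,0],[21,20],[28,0],[34,11],[44,20],[46,11],[48,0]]
[[2,19],[5,0],[15,6],[17,0],[21,20],[28,0],[34,11],[38,17],[44,20],[46,11],[48,0]]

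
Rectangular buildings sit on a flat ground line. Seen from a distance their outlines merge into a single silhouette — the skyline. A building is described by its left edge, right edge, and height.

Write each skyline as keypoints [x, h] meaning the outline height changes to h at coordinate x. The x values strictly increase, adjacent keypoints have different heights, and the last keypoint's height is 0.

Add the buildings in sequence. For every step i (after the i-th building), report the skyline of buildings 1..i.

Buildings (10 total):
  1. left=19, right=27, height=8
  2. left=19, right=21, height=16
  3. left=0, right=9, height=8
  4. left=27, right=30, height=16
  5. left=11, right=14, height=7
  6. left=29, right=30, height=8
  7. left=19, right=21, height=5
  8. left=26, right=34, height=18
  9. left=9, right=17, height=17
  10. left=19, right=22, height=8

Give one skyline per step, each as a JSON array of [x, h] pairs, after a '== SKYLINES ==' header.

== SKYLINES ==
[[19,8],[27,0]]
[[19,16],[21,8],[27,0]]
[[0,8],[9,0],[19,16],[21,8],[27,0]]
[[0,8],[9,0],[19,16],[21,8],[27,16],[30,0]]
[[0,8],[9,0],[11,7],[14,0],[19,16],[21,8],[27,16],[30,0]]
[[0,8],[9,0],[11,7],[14,0],[19,16],[21,8],[27,16],[30,0]]
[[0,8],[9,0],[11,7],[14,0],[19,16],[21,8],[27,16],[30,0]]
[[0,8],[9,0],[11,7],[14,0],[19,16],[21,8],[26,18],[34,0]]
[[0,8],[9,17],[17,0],[19,16],[21,8],[26,18],[34,0]]
[[0,8],[9,17],[17,0],[19,16],[21,8],[26,18],[34,0]]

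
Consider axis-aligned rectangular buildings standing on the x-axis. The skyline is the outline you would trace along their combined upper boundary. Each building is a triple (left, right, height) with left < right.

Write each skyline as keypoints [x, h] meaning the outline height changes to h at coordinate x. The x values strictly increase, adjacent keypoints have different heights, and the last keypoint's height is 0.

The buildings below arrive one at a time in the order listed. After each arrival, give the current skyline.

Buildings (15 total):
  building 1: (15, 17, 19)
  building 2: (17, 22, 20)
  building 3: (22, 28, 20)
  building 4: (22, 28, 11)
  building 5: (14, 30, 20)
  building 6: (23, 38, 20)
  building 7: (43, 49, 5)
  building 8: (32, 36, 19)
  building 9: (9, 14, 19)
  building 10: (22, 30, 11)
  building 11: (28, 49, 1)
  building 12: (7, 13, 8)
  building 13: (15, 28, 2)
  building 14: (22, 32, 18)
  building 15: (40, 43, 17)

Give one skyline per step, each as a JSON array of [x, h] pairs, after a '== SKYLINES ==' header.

== SKYLINES ==
[[15,19],[17,0]]
[[15,19],[17,20],[22,0]]
[[15,19],[17,20],[28,0]]
[[15,19],[17,20],[28,0]]
[[14,20],[30,0]]
[[14,20],[38,0]]
[[14,20],[38,0],[43,5],[49,0]]
[[14,20],[38,0],[43,5],[49,0]]
[[9,19],[14,20],[38,0],[43,5],[49,0]]
[[9,19],[14,20],[38,0],[43,5],[49,0]]
[[9,19],[14,20],[38,1],[43,5],[49,0]]
[[7,8],[9,19],[14,20],[38,1],[43,5],[49,0]]
[[7,8],[9,19],[14,20],[38,1],[43,5],[49,0]]
[[7,8],[9,19],[14,20],[38,1],[43,5],[49,0]]
[[7,8],[9,19],[14,20],[38,1],[40,17],[43,5],[49,0]]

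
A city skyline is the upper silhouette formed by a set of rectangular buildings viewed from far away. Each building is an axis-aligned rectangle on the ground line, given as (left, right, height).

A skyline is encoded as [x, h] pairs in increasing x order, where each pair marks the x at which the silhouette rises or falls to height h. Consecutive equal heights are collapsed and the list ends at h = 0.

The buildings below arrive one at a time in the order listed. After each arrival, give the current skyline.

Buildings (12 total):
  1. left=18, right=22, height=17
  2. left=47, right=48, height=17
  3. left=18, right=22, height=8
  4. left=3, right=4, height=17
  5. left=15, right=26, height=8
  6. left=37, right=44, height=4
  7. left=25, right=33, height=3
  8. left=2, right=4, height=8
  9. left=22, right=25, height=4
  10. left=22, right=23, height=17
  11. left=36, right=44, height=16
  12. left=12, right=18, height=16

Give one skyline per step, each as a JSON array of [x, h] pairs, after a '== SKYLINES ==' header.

== SKYLINES ==
[[18,17],[22,0]]
[[18,17],[22,0],[47,17],[48,0]]
[[18,17],[22,0],[47,17],[48,0]]
[[3,17],[4,0],[18,17],[22,0],[47,17],[48,0]]
[[3,17],[4,0],[15,8],[18,17],[22,8],[26,0],[47,17],[48,0]]
[[3,17],[4,0],[15,8],[18,17],[22,8],[26,0],[37,4],[44,0],[47,17],[48,0]]
[[3,17],[4,0],[15,8],[18,17],[22,8],[26,3],[33,0],[37,4],[44,0],[47,17],[48,0]]
[[2,8],[3,17],[4,0],[15,8],[18,17],[22,8],[26,3],[33,0],[37,4],[44,0],[47,17],[48,0]]
[[2,8],[3,17],[4,0],[15,8],[18,17],[22,8],[26,3],[33,0],[37,4],[44,0],[47,17],[48,0]]
[[2,8],[3,17],[4,0],[15,8],[18,17],[23,8],[26,3],[33,0],[37,4],[44,0],[47,17],[48,0]]
[[2,8],[3,17],[4,0],[15,8],[18,17],[23,8],[26,3],[33,0],[36,16],[44,0],[47,17],[48,0]]
[[2,8],[3,17],[4,0],[12,16],[18,17],[23,8],[26,3],[33,0],[36,16],[44,0],[47,17],[48,0]]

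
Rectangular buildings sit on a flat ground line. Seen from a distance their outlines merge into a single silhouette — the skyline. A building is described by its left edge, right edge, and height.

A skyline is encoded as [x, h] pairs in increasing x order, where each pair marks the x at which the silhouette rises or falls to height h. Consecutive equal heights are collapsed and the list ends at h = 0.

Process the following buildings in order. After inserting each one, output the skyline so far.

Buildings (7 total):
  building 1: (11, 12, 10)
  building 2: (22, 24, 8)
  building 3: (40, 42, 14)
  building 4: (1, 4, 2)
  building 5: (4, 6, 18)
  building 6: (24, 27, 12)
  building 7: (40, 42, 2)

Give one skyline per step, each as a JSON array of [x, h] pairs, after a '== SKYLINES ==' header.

== SKYLINES ==
[[11,10],[12,0]]
[[11,10],[12,0],[22,8],[24,0]]
[[11,10],[12,0],[22,8],[24,0],[40,14],[42,0]]
[[1,2],[4,0],[11,10],[12,0],[22,8],[24,0],[40,14],[42,0]]
[[1,2],[4,18],[6,0],[11,10],[12,0],[22,8],[24,0],[40,14],[42,0]]
[[1,2],[4,18],[6,0],[11,10],[12,0],[22,8],[24,12],[27,0],[40,14],[42,0]]
[[1,2],[4,18],[6,0],[11,10],[12,0],[22,8],[24,12],[27,0],[40,14],[42,0]]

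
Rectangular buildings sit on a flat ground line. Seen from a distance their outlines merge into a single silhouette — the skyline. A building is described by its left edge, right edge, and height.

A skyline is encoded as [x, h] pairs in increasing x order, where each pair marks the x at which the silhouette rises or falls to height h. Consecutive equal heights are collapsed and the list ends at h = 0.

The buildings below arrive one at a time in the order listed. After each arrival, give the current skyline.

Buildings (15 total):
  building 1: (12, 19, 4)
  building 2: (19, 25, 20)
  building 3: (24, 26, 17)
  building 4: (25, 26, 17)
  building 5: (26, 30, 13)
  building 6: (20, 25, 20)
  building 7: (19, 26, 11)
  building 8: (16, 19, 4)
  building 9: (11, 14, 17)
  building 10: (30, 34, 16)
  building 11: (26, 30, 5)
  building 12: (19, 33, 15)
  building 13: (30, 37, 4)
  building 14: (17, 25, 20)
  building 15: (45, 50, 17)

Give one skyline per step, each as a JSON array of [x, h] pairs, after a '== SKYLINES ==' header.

== SKYLINES ==
[[12,4],[19,0]]
[[12,4],[19,20],[25,0]]
[[12,4],[19,20],[25,17],[26,0]]
[[12,4],[19,20],[25,17],[26,0]]
[[12,4],[19,20],[25,17],[26,13],[30,0]]
[[12,4],[19,20],[25,17],[26,13],[30,0]]
[[12,4],[19,20],[25,17],[26,13],[30,0]]
[[12,4],[19,20],[25,17],[26,13],[30,0]]
[[11,17],[14,4],[19,20],[25,17],[26,13],[30,0]]
[[11,17],[14,4],[19,20],[25,17],[26,13],[30,16],[34,0]]
[[11,17],[14,4],[19,20],[25,17],[26,13],[30,16],[34,0]]
[[11,17],[14,4],[19,20],[25,17],[26,15],[30,16],[34,0]]
[[11,17],[14,4],[19,20],[25,17],[26,15],[30,16],[34,4],[37,0]]
[[11,17],[14,4],[17,20],[25,17],[26,15],[30,16],[34,4],[37,0]]
[[11,17],[14,4],[17,20],[25,17],[26,15],[30,16],[34,4],[37,0],[45,17],[50,0]]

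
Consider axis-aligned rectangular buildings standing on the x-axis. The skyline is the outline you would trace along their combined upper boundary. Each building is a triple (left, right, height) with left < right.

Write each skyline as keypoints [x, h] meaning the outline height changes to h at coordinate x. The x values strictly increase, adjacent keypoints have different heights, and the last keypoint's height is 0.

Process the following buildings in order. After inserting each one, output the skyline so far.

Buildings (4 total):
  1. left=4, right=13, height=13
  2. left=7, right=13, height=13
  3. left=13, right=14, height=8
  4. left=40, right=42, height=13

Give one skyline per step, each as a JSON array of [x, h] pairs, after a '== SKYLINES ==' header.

== SKYLINES ==
[[4,13],[13,0]]
[[4,13],[13,0]]
[[4,13],[13,8],[14,0]]
[[4,13],[13,8],[14,0],[40,13],[42,0]]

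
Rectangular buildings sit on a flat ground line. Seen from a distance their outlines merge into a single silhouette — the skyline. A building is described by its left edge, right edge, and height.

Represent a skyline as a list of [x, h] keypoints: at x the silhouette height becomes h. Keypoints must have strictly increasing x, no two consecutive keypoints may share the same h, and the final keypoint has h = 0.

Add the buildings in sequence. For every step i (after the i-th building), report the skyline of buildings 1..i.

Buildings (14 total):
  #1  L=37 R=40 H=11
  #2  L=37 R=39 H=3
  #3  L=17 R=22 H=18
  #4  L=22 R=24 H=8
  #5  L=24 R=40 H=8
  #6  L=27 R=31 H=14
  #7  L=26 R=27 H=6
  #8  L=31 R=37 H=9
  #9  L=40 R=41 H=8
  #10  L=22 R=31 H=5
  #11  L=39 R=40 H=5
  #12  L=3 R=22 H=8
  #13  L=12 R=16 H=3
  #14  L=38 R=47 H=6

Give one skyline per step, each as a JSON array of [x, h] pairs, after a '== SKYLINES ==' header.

== SKYLINES ==
[[37,11],[40,0]]
[[37,11],[40,0]]
[[17,18],[22,0],[37,11],[40,0]]
[[17,18],[22,8],[24,0],[37,11],[40,0]]
[[17,18],[22,8],[37,11],[40,0]]
[[17,18],[22,8],[27,14],[31,8],[37,11],[40,0]]
[[17,18],[22,8],[27,14],[31,8],[37,11],[40,0]]
[[17,18],[22,8],[27,14],[31,9],[37,11],[40,0]]
[[17,18],[22,8],[27,14],[31,9],[37,11],[40,8],[41,0]]
[[17,18],[22,8],[27,14],[31,9],[37,11],[40,8],[41,0]]
[[17,18],[22,8],[27,14],[31,9],[37,11],[40,8],[41,0]]
[[3,8],[17,18],[22,8],[27,14],[31,9],[37,11],[40,8],[41,0]]
[[3,8],[17,18],[22,8],[27,14],[31,9],[37,11],[40,8],[41,0]]
[[3,8],[17,18],[22,8],[27,14],[31,9],[37,11],[40,8],[41,6],[47,0]]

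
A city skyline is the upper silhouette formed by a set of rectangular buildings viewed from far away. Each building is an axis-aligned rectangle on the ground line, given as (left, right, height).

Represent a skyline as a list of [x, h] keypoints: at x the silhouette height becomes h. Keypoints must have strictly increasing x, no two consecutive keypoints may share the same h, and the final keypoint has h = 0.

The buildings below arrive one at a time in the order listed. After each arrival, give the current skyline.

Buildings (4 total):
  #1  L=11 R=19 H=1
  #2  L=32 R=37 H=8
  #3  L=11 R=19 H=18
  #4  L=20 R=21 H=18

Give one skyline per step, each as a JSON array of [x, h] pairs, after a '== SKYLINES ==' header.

== SKYLINES ==
[[11,1],[19,0]]
[[11,1],[19,0],[32,8],[37,0]]
[[11,18],[19,0],[32,8],[37,0]]
[[11,18],[19,0],[20,18],[21,0],[32,8],[37,0]]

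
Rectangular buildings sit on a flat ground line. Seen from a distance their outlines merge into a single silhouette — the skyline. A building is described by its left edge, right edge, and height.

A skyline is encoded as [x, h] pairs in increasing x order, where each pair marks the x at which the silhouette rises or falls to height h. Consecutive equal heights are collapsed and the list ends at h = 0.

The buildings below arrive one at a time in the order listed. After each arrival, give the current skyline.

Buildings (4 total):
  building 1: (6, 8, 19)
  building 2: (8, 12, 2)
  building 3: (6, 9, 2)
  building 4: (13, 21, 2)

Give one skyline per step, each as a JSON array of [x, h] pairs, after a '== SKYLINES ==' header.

== SKYLINES ==
[[6,19],[8,0]]
[[6,19],[8,2],[12,0]]
[[6,19],[8,2],[12,0]]
[[6,19],[8,2],[12,0],[13,2],[21,0]]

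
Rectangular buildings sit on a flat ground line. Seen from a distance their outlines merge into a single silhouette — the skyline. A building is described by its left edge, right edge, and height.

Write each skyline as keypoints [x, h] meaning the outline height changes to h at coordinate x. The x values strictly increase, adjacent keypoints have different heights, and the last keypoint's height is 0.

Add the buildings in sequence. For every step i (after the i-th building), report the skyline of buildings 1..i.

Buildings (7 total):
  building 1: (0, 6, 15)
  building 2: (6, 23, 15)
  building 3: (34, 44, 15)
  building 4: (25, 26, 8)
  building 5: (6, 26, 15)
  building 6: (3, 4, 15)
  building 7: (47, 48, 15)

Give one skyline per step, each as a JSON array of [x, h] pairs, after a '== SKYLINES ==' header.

== SKYLINES ==
[[0,15],[6,0]]
[[0,15],[23,0]]
[[0,15],[23,0],[34,15],[44,0]]
[[0,15],[23,0],[25,8],[26,0],[34,15],[44,0]]
[[0,15],[26,0],[34,15],[44,0]]
[[0,15],[26,0],[34,15],[44,0]]
[[0,15],[26,0],[34,15],[44,0],[47,15],[48,0]]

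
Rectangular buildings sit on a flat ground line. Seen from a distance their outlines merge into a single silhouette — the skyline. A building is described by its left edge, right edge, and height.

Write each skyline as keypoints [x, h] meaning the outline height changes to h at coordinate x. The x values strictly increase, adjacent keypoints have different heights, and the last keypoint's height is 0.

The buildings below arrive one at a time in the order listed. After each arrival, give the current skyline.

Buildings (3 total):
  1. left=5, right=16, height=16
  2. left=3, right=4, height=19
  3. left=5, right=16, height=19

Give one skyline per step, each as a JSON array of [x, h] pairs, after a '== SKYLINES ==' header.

== SKYLINES ==
[[5,16],[16,0]]
[[3,19],[4,0],[5,16],[16,0]]
[[3,19],[4,0],[5,19],[16,0]]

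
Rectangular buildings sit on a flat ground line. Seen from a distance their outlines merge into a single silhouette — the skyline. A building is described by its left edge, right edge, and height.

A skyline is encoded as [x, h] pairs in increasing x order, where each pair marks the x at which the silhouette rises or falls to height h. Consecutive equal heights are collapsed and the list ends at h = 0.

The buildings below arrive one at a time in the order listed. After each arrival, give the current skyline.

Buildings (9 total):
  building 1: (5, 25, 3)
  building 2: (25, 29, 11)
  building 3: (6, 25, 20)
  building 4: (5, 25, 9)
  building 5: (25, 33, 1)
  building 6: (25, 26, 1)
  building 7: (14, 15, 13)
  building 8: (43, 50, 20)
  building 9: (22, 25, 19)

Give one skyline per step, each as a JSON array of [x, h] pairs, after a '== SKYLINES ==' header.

== SKYLINES ==
[[5,3],[25,0]]
[[5,3],[25,11],[29,0]]
[[5,3],[6,20],[25,11],[29,0]]
[[5,9],[6,20],[25,11],[29,0]]
[[5,9],[6,20],[25,11],[29,1],[33,0]]
[[5,9],[6,20],[25,11],[29,1],[33,0]]
[[5,9],[6,20],[25,11],[29,1],[33,0]]
[[5,9],[6,20],[25,11],[29,1],[33,0],[43,20],[50,0]]
[[5,9],[6,20],[25,11],[29,1],[33,0],[43,20],[50,0]]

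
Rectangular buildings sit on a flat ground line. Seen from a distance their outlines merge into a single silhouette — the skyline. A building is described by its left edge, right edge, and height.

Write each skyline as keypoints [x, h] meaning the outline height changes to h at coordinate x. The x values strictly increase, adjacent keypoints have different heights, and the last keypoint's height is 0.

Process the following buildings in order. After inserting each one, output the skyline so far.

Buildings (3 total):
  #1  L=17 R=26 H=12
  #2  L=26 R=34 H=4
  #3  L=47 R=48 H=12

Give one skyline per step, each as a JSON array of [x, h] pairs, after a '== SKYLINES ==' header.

== SKYLINES ==
[[17,12],[26,0]]
[[17,12],[26,4],[34,0]]
[[17,12],[26,4],[34,0],[47,12],[48,0]]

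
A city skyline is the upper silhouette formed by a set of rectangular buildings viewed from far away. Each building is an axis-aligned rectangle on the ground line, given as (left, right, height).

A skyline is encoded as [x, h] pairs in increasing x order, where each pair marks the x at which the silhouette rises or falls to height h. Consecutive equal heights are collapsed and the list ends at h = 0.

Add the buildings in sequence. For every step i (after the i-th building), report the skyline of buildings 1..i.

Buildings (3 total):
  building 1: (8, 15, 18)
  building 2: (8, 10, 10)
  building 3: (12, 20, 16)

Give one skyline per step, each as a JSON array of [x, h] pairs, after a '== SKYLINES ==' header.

== SKYLINES ==
[[8,18],[15,0]]
[[8,18],[15,0]]
[[8,18],[15,16],[20,0]]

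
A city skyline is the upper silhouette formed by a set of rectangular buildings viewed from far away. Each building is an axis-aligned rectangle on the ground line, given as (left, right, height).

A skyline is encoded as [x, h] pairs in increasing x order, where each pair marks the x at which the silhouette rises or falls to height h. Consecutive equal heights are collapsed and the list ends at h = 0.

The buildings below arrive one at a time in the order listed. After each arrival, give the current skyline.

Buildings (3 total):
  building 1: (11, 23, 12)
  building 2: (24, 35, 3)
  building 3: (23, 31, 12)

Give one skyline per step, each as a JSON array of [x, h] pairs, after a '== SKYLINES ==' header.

== SKYLINES ==
[[11,12],[23,0]]
[[11,12],[23,0],[24,3],[35,0]]
[[11,12],[31,3],[35,0]]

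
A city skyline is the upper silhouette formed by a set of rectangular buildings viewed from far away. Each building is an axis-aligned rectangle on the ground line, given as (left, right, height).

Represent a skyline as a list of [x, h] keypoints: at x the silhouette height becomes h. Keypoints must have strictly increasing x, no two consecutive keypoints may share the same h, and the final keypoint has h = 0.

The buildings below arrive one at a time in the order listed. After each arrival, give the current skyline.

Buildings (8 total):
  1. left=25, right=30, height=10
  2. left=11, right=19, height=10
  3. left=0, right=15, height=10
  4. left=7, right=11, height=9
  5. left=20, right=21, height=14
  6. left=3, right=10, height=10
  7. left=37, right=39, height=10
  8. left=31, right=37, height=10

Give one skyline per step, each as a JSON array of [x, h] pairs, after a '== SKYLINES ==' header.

== SKYLINES ==
[[25,10],[30,0]]
[[11,10],[19,0],[25,10],[30,0]]
[[0,10],[19,0],[25,10],[30,0]]
[[0,10],[19,0],[25,10],[30,0]]
[[0,10],[19,0],[20,14],[21,0],[25,10],[30,0]]
[[0,10],[19,0],[20,14],[21,0],[25,10],[30,0]]
[[0,10],[19,0],[20,14],[21,0],[25,10],[30,0],[37,10],[39,0]]
[[0,10],[19,0],[20,14],[21,0],[25,10],[30,0],[31,10],[39,0]]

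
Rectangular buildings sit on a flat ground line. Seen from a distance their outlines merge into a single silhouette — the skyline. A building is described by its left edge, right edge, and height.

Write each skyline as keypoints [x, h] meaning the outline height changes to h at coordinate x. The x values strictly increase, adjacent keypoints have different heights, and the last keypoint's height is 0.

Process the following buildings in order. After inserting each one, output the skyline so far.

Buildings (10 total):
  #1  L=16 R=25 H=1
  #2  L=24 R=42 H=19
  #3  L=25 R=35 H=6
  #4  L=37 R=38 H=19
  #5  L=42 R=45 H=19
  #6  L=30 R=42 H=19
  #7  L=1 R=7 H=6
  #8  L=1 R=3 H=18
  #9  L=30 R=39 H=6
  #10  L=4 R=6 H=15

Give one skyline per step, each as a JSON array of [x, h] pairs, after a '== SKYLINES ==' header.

== SKYLINES ==
[[16,1],[25,0]]
[[16,1],[24,19],[42,0]]
[[16,1],[24,19],[42,0]]
[[16,1],[24,19],[42,0]]
[[16,1],[24,19],[45,0]]
[[16,1],[24,19],[45,0]]
[[1,6],[7,0],[16,1],[24,19],[45,0]]
[[1,18],[3,6],[7,0],[16,1],[24,19],[45,0]]
[[1,18],[3,6],[7,0],[16,1],[24,19],[45,0]]
[[1,18],[3,6],[4,15],[6,6],[7,0],[16,1],[24,19],[45,0]]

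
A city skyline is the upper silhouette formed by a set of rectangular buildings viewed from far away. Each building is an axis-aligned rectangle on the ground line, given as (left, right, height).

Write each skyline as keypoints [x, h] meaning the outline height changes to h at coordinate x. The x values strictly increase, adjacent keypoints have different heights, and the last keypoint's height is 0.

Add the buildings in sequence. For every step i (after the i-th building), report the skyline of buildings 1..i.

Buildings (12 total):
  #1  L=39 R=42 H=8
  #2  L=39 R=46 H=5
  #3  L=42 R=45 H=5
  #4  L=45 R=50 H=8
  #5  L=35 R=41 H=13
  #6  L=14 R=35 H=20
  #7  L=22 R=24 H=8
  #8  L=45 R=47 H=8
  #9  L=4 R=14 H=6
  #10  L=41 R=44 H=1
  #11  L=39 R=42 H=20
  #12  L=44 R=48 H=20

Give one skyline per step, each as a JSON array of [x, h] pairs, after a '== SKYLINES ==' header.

== SKYLINES ==
[[39,8],[42,0]]
[[39,8],[42,5],[46,0]]
[[39,8],[42,5],[46,0]]
[[39,8],[42,5],[45,8],[50,0]]
[[35,13],[41,8],[42,5],[45,8],[50,0]]
[[14,20],[35,13],[41,8],[42,5],[45,8],[50,0]]
[[14,20],[35,13],[41,8],[42,5],[45,8],[50,0]]
[[14,20],[35,13],[41,8],[42,5],[45,8],[50,0]]
[[4,6],[14,20],[35,13],[41,8],[42,5],[45,8],[50,0]]
[[4,6],[14,20],[35,13],[41,8],[42,5],[45,8],[50,0]]
[[4,6],[14,20],[35,13],[39,20],[42,5],[45,8],[50,0]]
[[4,6],[14,20],[35,13],[39,20],[42,5],[44,20],[48,8],[50,0]]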